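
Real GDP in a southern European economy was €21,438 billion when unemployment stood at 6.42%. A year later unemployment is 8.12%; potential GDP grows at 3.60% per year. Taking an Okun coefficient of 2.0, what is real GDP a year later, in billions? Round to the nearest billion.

€21,481 billion

Δu = 8.12 - 6.42 = 1.7 points.
Okun's law (growth form): g_Y = g_Y* - β × Δu = 3.60 - 2.0 × (1.70) = 3.6 - 3.4 = 0.2%.
Real GDP in the next year = 21438 × (1 + 0.2/100) = 21438 × 1.002 ≈ 21481 billion.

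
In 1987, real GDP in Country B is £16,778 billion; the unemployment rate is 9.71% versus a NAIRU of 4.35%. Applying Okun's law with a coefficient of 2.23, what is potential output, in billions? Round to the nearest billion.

£19,056 billion

Unemployment gap = 9.71 - 4.35 = 5.36 points, so output gap = -2.23 × 5.36 = -11.9528%.
Since Y = Y* × (1 + gap/100), Y* = 16778/0.880472 ≈ 19056 billion.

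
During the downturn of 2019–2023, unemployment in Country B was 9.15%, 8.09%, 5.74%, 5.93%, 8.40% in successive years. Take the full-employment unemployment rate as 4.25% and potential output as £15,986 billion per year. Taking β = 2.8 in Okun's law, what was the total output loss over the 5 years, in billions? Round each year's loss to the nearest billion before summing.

Year 2019: gap = -2.8 × (9.15 - 4.25) = -13.72%, loss ≈ 15986 × 13.72/100 ≈ 2193.
Year 2020: gap = -2.8 × (8.09 - 4.25) = -10.752%, loss ≈ 15986 × 10.752/100 ≈ 1719.
Year 2021: gap = -2.8 × (5.74 - 4.25) = -4.172%, loss ≈ 15986 × 4.172/100 ≈ 667.
Year 2022: gap = -2.8 × (5.93 - 4.25) = -4.704%, loss ≈ 15986 × 4.704/100 ≈ 752.
Year 2023: gap = -2.8 × (8.4 - 4.25) = -11.62%, loss ≈ 15986 × 11.62/100 ≈ 1858.
Total lost output = 2193 + 1719 + 667 + 752 + 1858 = 7189 billion.

£7,189 billion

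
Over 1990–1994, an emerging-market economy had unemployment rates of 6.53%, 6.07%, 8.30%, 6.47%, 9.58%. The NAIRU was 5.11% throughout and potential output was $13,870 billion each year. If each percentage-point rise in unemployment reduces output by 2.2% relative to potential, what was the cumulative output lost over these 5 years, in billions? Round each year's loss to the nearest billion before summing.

$3,478 billion

Year 1990: gap = -2.2 × (6.53 - 5.11) = -3.124%, loss ≈ 13870 × 3.124/100 ≈ 433.
Year 1991: gap = -2.2 × (6.07 - 5.11) = -2.112%, loss ≈ 13870 × 2.112/100 ≈ 293.
Year 1992: gap = -2.2 × (8.3 - 5.11) = -7.018%, loss ≈ 13870 × 7.018/100 ≈ 973.
Year 1993: gap = -2.2 × (6.47 - 5.11) = -2.992%, loss ≈ 13870 × 2.992/100 ≈ 415.
Year 1994: gap = -2.2 × (9.58 - 5.11) = -9.834%, loss ≈ 13870 × 9.834/100 ≈ 1364.
Total lost output = 433 + 293 + 973 + 415 + 1364 = 3478 billion.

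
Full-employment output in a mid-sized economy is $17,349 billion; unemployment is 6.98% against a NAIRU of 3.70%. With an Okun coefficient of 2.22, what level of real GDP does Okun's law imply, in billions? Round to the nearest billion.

$16,086 billion

Unemployment gap = 6.98 - 3.7 = 3.28 points, so the output gap is -2.22 × 3.28 = -7.2816%.
Actual GDP = 17349 × (1 - 7.2816/100) = 17349 × 0.927184 ≈ 16086 billion.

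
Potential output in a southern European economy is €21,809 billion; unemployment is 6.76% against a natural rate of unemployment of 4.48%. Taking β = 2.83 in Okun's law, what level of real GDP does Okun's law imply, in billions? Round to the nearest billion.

Unemployment gap = 6.76 - 4.48 = 2.28 points, so the output gap is -2.83 × 2.28 = -6.4524%.
Actual GDP = 21809 × (1 - 6.4524/100) = 21809 × 0.935476 ≈ 20402 billion.

€20,402 billion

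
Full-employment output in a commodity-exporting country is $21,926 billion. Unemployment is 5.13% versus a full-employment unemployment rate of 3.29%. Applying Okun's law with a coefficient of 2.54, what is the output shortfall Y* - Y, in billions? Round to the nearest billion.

$1,025 billion

Output gap = -2.54 × (5.13 - 3.29) = -2.54 × 1.84 = -4.6736%.
Actual GDP ≈ 21926 × 0.953264 ≈ 20901 billion, so the shortfall is 21926 - 20901 = 1025 billion.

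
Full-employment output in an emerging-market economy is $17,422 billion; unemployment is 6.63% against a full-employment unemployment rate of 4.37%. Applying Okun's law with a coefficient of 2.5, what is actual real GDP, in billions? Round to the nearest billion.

$16,438 billion

Unemployment gap = 6.63 - 4.37 = 2.26 points, so the output gap is -2.5 × 2.26 = -5.65%.
Actual GDP = 17422 × (1 - 5.65/100) = 17422 × 0.9435 ≈ 16438 billion.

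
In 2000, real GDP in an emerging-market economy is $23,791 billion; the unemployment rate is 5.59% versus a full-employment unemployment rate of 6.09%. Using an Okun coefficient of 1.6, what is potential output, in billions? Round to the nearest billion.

$23,602 billion

Unemployment gap = 5.59 - 6.09 = -0.5 points, so output gap = -1.6 × (-0.5) = 0.8%.
Since Y = Y* × (1 + gap/100), Y* = 23791/1.008 ≈ 23602 billion.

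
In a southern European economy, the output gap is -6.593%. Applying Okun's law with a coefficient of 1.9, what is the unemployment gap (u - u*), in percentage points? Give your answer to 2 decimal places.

Okun's law: output gap = -β × (u - u*), so u - u* = -(output gap)/β.
u - u* = -(-6.593)/1.9 = 3.47 percentage points.

3.47 percentage points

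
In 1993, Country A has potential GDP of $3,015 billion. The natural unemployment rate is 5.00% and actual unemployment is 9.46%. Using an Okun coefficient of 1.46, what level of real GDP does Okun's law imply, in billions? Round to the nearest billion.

$2,819 billion

Unemployment gap = 9.46 - 5 = 4.46 points, so the output gap is -1.46 × 4.46 = -6.5116%.
Actual GDP = 3015 × (1 - 6.5116/100) = 3015 × 0.934884 ≈ 2819 billion.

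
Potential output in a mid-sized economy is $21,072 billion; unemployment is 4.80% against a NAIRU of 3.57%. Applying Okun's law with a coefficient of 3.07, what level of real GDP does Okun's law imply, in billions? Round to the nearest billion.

$20,276 billion

Unemployment gap = 4.8 - 3.57 = 1.23 points, so the output gap is -3.07 × 1.23 = -3.7761%.
Actual GDP = 21072 × (1 - 3.7761/100) = 21072 × 0.962239 ≈ 20276 billion.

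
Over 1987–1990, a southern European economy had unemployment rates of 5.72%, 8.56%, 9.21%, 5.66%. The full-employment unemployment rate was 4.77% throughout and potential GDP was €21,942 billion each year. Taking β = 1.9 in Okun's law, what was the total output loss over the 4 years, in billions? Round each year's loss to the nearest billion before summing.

€4,198 billion

Year 1987: gap = -1.9 × (5.72 - 4.77) = -1.805%, loss ≈ 21942 × 1.805/100 ≈ 396.
Year 1988: gap = -1.9 × (8.56 - 4.77) = -7.201%, loss ≈ 21942 × 7.201/100 ≈ 1580.
Year 1989: gap = -1.9 × (9.21 - 4.77) = -8.436%, loss ≈ 21942 × 8.436/100 ≈ 1851.
Year 1990: gap = -1.9 × (5.66 - 4.77) = -1.691%, loss ≈ 21942 × 1.691/100 ≈ 371.
Total lost output = 396 + 1580 + 1851 + 371 = 4198 billion.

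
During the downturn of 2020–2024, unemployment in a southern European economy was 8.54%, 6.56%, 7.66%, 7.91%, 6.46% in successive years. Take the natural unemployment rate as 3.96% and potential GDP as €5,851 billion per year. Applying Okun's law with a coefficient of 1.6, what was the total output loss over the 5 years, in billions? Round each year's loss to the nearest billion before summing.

€1,622 billion

Year 2020: gap = -1.6 × (8.54 - 3.96) = -7.328%, loss ≈ 5851 × 7.328/100 ≈ 429.
Year 2021: gap = -1.6 × (6.56 - 3.96) = -4.16%, loss ≈ 5851 × 4.16/100 ≈ 243.
Year 2022: gap = -1.6 × (7.66 - 3.96) = -5.92%, loss ≈ 5851 × 5.92/100 ≈ 346.
Year 2023: gap = -1.6 × (7.91 - 3.96) = -6.32%, loss ≈ 5851 × 6.32/100 ≈ 370.
Year 2024: gap = -1.6 × (6.46 - 3.96) = -4%, loss ≈ 5851 × 4/100 ≈ 234.
Total lost output = 429 + 243 + 346 + 370 + 234 = 1622 billion.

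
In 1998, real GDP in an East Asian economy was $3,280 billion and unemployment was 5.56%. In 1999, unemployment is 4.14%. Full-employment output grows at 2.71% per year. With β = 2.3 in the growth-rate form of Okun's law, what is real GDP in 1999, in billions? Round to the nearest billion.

Δu = 4.14 - 5.56 = -1.42 points.
Okun's law (growth form): g_Y = g_Y* - β × Δu = 2.71 - 2.3 × (-1.42) = 2.71 + 3.266 = 5.976%.
Real GDP in the next year = 3280 × (1 + 5.976/100) = 3280 × 1.05976 ≈ 3476 billion.

$3,476 billion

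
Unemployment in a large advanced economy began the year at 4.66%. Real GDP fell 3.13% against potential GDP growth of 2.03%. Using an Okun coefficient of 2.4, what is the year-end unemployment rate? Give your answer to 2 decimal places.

Growth-rate Okun's law: g_Y = g_Y* - β × Δu, so Δu = (g_Y* - g_Y)/β.
Δu = (2.03 + 3.13)/2.4 = 5.16/2.4 = 2.15 percentage points.
Year-end unemployment = 4.66 + 2.15 = 6.81%.

6.81%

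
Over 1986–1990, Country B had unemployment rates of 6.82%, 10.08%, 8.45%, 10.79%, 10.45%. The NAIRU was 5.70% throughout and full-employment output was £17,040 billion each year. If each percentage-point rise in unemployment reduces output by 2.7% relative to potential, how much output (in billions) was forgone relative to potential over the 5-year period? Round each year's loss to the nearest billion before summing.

£8,322 billion

Year 1986: gap = -2.7 × (6.82 - 5.7) = -3.024%, loss ≈ 17040 × 3.024/100 ≈ 515.
Year 1987: gap = -2.7 × (10.08 - 5.7) = -11.826%, loss ≈ 17040 × 11.826/100 ≈ 2015.
Year 1988: gap = -2.7 × (8.45 - 5.7) = -7.425%, loss ≈ 17040 × 7.425/100 ≈ 1265.
Year 1989: gap = -2.7 × (10.79 - 5.7) = -13.743%, loss ≈ 17040 × 13.743/100 ≈ 2342.
Year 1990: gap = -2.7 × (10.45 - 5.7) = -12.825%, loss ≈ 17040 × 12.825/100 ≈ 2185.
Total lost output = 515 + 2015 + 1265 + 2342 + 2185 = 8322 billion.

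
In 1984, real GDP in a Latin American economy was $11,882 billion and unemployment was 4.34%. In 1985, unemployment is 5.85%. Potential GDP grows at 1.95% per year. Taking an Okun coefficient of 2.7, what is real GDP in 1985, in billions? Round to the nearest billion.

$11,629 billion

Δu = 5.85 - 4.34 = 1.51 points.
Okun's law (growth form): g_Y = g_Y* - β × Δu = 1.95 - 2.7 × (1.51) = 1.95 - 4.077 = -2.127%.
Real GDP in the next year = 11882 × (1 - 2.127/100) = 11882 × 0.97873 ≈ 11629 billion.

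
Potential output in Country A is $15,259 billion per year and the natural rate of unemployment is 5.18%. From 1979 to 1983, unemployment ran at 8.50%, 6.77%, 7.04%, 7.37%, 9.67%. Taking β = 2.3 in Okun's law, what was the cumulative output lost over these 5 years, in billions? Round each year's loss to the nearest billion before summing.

Year 1979: gap = -2.3 × (8.5 - 5.18) = -7.636%, loss ≈ 15259 × 7.636/100 ≈ 1165.
Year 1980: gap = -2.3 × (6.77 - 5.18) = -3.657%, loss ≈ 15259 × 3.657/100 ≈ 558.
Year 1981: gap = -2.3 × (7.04 - 5.18) = -4.278%, loss ≈ 15259 × 4.278/100 ≈ 653.
Year 1982: gap = -2.3 × (7.37 - 5.18) = -5.037%, loss ≈ 15259 × 5.037/100 ≈ 769.
Year 1983: gap = -2.3 × (9.67 - 5.18) = -10.327%, loss ≈ 15259 × 10.327/100 ≈ 1576.
Total lost output = 1165 + 558 + 653 + 769 + 1576 = 4721 billion.

$4,721 billion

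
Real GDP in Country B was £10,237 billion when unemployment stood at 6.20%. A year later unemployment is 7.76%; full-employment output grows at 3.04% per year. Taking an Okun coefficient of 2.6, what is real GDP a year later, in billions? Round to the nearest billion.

£10,133 billion

Δu = 7.76 - 6.2 = 1.56 points.
Okun's law (growth form): g_Y = g_Y* - β × Δu = 3.04 - 2.6 × (1.56) = 3.04 - 4.056 = -1.016%.
Real GDP in the next year = 10237 × (1 - 1.016/100) = 10237 × 0.98984 ≈ 10133 billion.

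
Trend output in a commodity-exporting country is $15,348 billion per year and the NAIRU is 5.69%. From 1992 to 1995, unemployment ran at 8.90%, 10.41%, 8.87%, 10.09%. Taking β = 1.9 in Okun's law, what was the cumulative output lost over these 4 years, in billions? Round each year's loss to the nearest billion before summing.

$4,522 billion

Year 1992: gap = -1.9 × (8.9 - 5.69) = -6.099%, loss ≈ 15348 × 6.099/100 ≈ 936.
Year 1993: gap = -1.9 × (10.41 - 5.69) = -8.968%, loss ≈ 15348 × 8.968/100 ≈ 1376.
Year 1994: gap = -1.9 × (8.87 - 5.69) = -6.042%, loss ≈ 15348 × 6.042/100 ≈ 927.
Year 1995: gap = -1.9 × (10.09 - 5.69) = -8.36%, loss ≈ 15348 × 8.36/100 ≈ 1283.
Total lost output = 936 + 1376 + 927 + 1283 = 4522 billion.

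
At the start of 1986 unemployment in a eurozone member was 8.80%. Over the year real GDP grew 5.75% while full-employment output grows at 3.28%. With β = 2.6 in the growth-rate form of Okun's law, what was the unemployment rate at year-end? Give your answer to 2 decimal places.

7.85%

Growth-rate Okun's law: g_Y = g_Y* - β × Δu, so Δu = (g_Y* - g_Y)/β.
Δu = (3.28 - 5.75)/2.6 = -2.47/2.6 = -0.95 percentage points.
Year-end unemployment = 8.8 - 0.95 = 7.85%.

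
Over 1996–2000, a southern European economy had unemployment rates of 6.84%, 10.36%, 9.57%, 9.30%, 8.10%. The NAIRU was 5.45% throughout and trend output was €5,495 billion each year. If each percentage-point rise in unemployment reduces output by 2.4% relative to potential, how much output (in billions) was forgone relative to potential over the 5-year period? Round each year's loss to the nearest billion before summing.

Year 1996: gap = -2.4 × (6.84 - 5.45) = -3.336%, loss ≈ 5495 × 3.336/100 ≈ 183.
Year 1997: gap = -2.4 × (10.36 - 5.45) = -11.784%, loss ≈ 5495 × 11.784/100 ≈ 648.
Year 1998: gap = -2.4 × (9.57 - 5.45) = -9.888%, loss ≈ 5495 × 9.888/100 ≈ 543.
Year 1999: gap = -2.4 × (9.3 - 5.45) = -9.24%, loss ≈ 5495 × 9.24/100 ≈ 508.
Year 2000: gap = -2.4 × (8.1 - 5.45) = -6.36%, loss ≈ 5495 × 6.36/100 ≈ 349.
Total lost output = 183 + 648 + 543 + 508 + 349 = 2231 billion.

€2,231 billion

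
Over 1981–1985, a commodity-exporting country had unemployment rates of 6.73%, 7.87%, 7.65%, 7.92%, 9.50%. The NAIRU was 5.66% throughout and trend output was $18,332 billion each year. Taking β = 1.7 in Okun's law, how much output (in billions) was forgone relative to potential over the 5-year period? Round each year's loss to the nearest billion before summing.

$3,543 billion

Year 1981: gap = -1.7 × (6.73 - 5.66) = -1.819%, loss ≈ 18332 × 1.819/100 ≈ 333.
Year 1982: gap = -1.7 × (7.87 - 5.66) = -3.757%, loss ≈ 18332 × 3.757/100 ≈ 689.
Year 1983: gap = -1.7 × (7.65 - 5.66) = -3.383%, loss ≈ 18332 × 3.383/100 ≈ 620.
Year 1984: gap = -1.7 × (7.92 - 5.66) = -3.842%, loss ≈ 18332 × 3.842/100 ≈ 704.
Year 1985: gap = -1.7 × (9.5 - 5.66) = -6.528%, loss ≈ 18332 × 6.528/100 ≈ 1197.
Total lost output = 333 + 689 + 620 + 704 + 1197 = 3543 billion.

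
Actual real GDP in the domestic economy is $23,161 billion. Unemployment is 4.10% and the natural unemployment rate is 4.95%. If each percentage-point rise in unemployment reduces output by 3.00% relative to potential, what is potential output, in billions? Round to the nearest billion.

$22,585 billion

Unemployment gap = 4.1 - 4.95 = -0.85 points, so output gap = -3 × (-0.85) = 2.55%.
Since Y = Y* × (1 + gap/100), Y* = 23161/1.0255 ≈ 22585 billion.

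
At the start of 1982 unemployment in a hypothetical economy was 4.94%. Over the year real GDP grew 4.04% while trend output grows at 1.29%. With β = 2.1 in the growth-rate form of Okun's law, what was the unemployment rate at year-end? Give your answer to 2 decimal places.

Growth-rate Okun's law: g_Y = g_Y* - β × Δu, so Δu = (g_Y* - g_Y)/β.
Δu = (1.29 - 4.04)/2.1 = -2.75/2.1 = -1.31 percentage points.
Year-end unemployment = 4.94 - 1.31 = 3.63%.

3.63%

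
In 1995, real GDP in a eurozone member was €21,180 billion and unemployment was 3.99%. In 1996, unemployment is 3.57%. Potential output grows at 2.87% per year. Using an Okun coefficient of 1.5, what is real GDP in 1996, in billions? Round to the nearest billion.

€21,921 billion

Δu = 3.57 - 3.99 = -0.42 points.
Okun's law (growth form): g_Y = g_Y* - β × Δu = 2.87 - 1.5 × (-0.42) = 2.87 + 0.63 = 3.5%.
Real GDP in the next year = 21180 × (1 + 3.5/100) = 21180 × 1.035 ≈ 21921 billion.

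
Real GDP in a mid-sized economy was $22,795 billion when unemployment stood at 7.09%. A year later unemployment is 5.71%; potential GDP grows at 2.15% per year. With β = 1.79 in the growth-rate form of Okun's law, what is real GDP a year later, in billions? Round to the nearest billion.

Δu = 5.71 - 7.09 = -1.38 points.
Okun's law (growth form): g_Y = g_Y* - β × Δu = 2.15 - 1.79 × (-1.38) = 2.15 + 2.4702 = 4.6202%.
Real GDP in the next year = 22795 × (1 + 4.6202/100) = 22795 × 1.046202 ≈ 23848 billion.

$23,848 billion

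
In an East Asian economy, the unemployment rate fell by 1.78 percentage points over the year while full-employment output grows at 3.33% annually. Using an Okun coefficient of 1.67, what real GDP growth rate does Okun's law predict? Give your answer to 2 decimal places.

Growth-rate Okun's law: g_Y = g_Y* - β × Δu.
g_Y = 3.33 - 1.67 × (-1.78) = 3.33 + 2.9726 = 6.3026%, i.e. 6.30% to 2 d.p.

6.30%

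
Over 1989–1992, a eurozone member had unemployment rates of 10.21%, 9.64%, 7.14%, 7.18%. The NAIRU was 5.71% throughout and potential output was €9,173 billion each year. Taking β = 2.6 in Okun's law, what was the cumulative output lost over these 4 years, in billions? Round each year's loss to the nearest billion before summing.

€2,702 billion

Year 1989: gap = -2.6 × (10.21 - 5.71) = -11.7%, loss ≈ 9173 × 11.7/100 ≈ 1073.
Year 1990: gap = -2.6 × (9.64 - 5.71) = -10.218%, loss ≈ 9173 × 10.218/100 ≈ 937.
Year 1991: gap = -2.6 × (7.14 - 5.71) = -3.718%, loss ≈ 9173 × 3.718/100 ≈ 341.
Year 1992: gap = -2.6 × (7.18 - 5.71) = -3.822%, loss ≈ 9173 × 3.822/100 ≈ 351.
Total lost output = 1073 + 937 + 341 + 351 = 2702 billion.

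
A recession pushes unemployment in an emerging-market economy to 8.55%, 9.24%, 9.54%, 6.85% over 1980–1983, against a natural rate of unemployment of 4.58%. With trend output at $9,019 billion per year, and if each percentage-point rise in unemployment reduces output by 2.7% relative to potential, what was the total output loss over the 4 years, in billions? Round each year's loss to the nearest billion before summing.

$3,863 billion

Year 1980: gap = -2.7 × (8.55 - 4.58) = -10.719%, loss ≈ 9019 × 10.719/100 ≈ 967.
Year 1981: gap = -2.7 × (9.24 - 4.58) = -12.582%, loss ≈ 9019 × 12.582/100 ≈ 1135.
Year 1982: gap = -2.7 × (9.54 - 4.58) = -13.392%, loss ≈ 9019 × 13.392/100 ≈ 1208.
Year 1983: gap = -2.7 × (6.85 - 4.58) = -6.129%, loss ≈ 9019 × 6.129/100 ≈ 553.
Total lost output = 967 + 1135 + 1208 + 553 = 3863 billion.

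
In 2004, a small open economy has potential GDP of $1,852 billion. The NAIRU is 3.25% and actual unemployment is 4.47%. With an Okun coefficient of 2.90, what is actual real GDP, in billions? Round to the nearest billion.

$1,786 billion

Unemployment gap = 4.47 - 3.25 = 1.22 points, so the output gap is -2.9 × 1.22 = -3.538%.
Actual GDP = 1852 × (1 - 3.538/100) = 1852 × 0.96462 ≈ 1786 billion.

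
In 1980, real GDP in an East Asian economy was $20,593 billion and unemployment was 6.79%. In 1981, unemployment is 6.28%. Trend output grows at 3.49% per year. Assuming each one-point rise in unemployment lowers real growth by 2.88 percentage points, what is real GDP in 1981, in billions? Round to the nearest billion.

Δu = 6.28 - 6.79 = -0.51 points.
Okun's law (growth form): g_Y = g_Y* - β × Δu = 3.49 - 2.88 × (-0.51) = 3.49 + 1.4688 = 4.9588%.
Real GDP in the next year = 20593 × (1 + 4.9588/100) = 20593 × 1.049588 ≈ 21614 billion.

$21,614 billion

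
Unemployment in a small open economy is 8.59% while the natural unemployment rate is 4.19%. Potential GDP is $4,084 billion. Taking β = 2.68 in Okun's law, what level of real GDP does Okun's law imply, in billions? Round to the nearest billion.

Unemployment gap = 8.59 - 4.19 = 4.4 points, so the output gap is -2.68 × 4.4 = -11.792%.
Actual GDP = 4084 × (1 - 11.792/100) = 4084 × 0.88208 ≈ 3602 billion.

$3,602 billion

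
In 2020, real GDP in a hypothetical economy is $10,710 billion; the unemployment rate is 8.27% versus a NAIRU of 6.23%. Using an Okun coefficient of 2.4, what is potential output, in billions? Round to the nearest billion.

Unemployment gap = 8.27 - 6.23 = 2.04 points, so output gap = -2.4 × 2.04 = -4.896%.
Since Y = Y* × (1 + gap/100), Y* = 10710/0.95104 ≈ 11261 billion.

$11,261 billion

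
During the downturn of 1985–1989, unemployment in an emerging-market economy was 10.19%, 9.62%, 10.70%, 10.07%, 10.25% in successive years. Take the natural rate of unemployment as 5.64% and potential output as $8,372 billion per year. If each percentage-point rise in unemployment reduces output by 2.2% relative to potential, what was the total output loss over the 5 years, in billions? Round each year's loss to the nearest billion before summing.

Year 1985: gap = -2.2 × (10.19 - 5.64) = -10.01%, loss ≈ 8372 × 10.01/100 ≈ 838.
Year 1986: gap = -2.2 × (9.62 - 5.64) = -8.756%, loss ≈ 8372 × 8.756/100 ≈ 733.
Year 1987: gap = -2.2 × (10.7 - 5.64) = -11.132%, loss ≈ 8372 × 11.132/100 ≈ 932.
Year 1988: gap = -2.2 × (10.07 - 5.64) = -9.746%, loss ≈ 8372 × 9.746/100 ≈ 816.
Year 1989: gap = -2.2 × (10.25 - 5.64) = -10.142%, loss ≈ 8372 × 10.142/100 ≈ 849.
Total lost output = 838 + 733 + 932 + 816 + 849 = 4168 billion.

$4,168 billion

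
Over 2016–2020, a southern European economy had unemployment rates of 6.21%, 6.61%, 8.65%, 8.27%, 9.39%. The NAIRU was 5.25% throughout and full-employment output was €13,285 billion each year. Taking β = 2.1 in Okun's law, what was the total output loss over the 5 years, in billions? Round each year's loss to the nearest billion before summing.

Year 2016: gap = -2.1 × (6.21 - 5.25) = -2.016%, loss ≈ 13285 × 2.016/100 ≈ 268.
Year 2017: gap = -2.1 × (6.61 - 5.25) = -2.856%, loss ≈ 13285 × 2.856/100 ≈ 379.
Year 2018: gap = -2.1 × (8.65 - 5.25) = -7.14%, loss ≈ 13285 × 7.14/100 ≈ 949.
Year 2019: gap = -2.1 × (8.27 - 5.25) = -6.342%, loss ≈ 13285 × 6.342/100 ≈ 843.
Year 2020: gap = -2.1 × (9.39 - 5.25) = -8.694%, loss ≈ 13285 × 8.694/100 ≈ 1155.
Total lost output = 268 + 379 + 949 + 843 + 1155 = 3594 billion.

€3,594 billion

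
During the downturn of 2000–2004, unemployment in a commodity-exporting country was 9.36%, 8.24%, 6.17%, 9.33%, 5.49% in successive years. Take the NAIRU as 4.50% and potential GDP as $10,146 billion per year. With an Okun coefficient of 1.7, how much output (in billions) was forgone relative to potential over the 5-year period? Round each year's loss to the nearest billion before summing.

$2,775 billion

Year 2000: gap = -1.7 × (9.36 - 4.5) = -8.262%, loss ≈ 10146 × 8.262/100 ≈ 838.
Year 2001: gap = -1.7 × (8.24 - 4.5) = -6.358%, loss ≈ 10146 × 6.358/100 ≈ 645.
Year 2002: gap = -1.7 × (6.17 - 4.5) = -2.839%, loss ≈ 10146 × 2.839/100 ≈ 288.
Year 2003: gap = -1.7 × (9.33 - 4.5) = -8.211%, loss ≈ 10146 × 8.211/100 ≈ 833.
Year 2004: gap = -1.7 × (5.49 - 4.5) = -1.683%, loss ≈ 10146 × 1.683/100 ≈ 171.
Total lost output = 838 + 645 + 288 + 833 + 171 = 2775 billion.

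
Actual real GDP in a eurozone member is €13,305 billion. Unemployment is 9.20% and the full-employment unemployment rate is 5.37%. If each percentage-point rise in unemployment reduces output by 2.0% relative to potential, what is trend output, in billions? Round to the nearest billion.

Unemployment gap = 9.2 - 5.37 = 3.83 points, so output gap = -2 × 3.83 = -7.66%.
Since Y = Y* × (1 + gap/100), Y* = 13305/0.9234 ≈ 14409 billion.

€14,409 billion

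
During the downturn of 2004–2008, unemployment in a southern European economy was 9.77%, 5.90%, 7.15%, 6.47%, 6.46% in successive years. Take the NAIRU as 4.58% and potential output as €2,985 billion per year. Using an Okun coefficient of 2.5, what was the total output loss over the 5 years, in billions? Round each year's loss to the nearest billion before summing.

€959 billion

Year 2004: gap = -2.5 × (9.77 - 4.58) = -12.975%, loss ≈ 2985 × 12.975/100 ≈ 387.
Year 2005: gap = -2.5 × (5.9 - 4.58) = -3.3%, loss ≈ 2985 × 3.3/100 ≈ 99.
Year 2006: gap = -2.5 × (7.15 - 4.58) = -6.425%, loss ≈ 2985 × 6.425/100 ≈ 192.
Year 2007: gap = -2.5 × (6.47 - 4.58) = -4.725%, loss ≈ 2985 × 4.725/100 ≈ 141.
Year 2008: gap = -2.5 × (6.46 - 4.58) = -4.7%, loss ≈ 2985 × 4.7/100 ≈ 140.
Total lost output = 387 + 99 + 192 + 141 + 140 = 959 billion.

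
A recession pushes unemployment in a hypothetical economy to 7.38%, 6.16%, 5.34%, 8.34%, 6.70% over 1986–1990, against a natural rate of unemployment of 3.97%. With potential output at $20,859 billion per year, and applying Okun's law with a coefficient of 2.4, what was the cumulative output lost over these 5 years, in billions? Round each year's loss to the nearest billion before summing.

Year 1986: gap = -2.4 × (7.38 - 3.97) = -8.184%, loss ≈ 20859 × 8.184/100 ≈ 1707.
Year 1987: gap = -2.4 × (6.16 - 3.97) = -5.256%, loss ≈ 20859 × 5.256/100 ≈ 1096.
Year 1988: gap = -2.4 × (5.34 - 3.97) = -3.288%, loss ≈ 20859 × 3.288/100 ≈ 686.
Year 1989: gap = -2.4 × (8.34 - 3.97) = -10.488%, loss ≈ 20859 × 10.488/100 ≈ 2188.
Year 1990: gap = -2.4 × (6.7 - 3.97) = -6.552%, loss ≈ 20859 × 6.552/100 ≈ 1367.
Total lost output = 1707 + 1096 + 686 + 2188 + 1367 = 7044 billion.

$7,044 billion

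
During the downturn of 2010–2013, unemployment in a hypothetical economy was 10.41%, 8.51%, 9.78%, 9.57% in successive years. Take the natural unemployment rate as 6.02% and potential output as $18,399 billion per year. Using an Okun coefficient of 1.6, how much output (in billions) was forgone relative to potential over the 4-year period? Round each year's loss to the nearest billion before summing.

$4,177 billion

Year 2010: gap = -1.6 × (10.41 - 6.02) = -7.024%, loss ≈ 18399 × 7.024/100 ≈ 1292.
Year 2011: gap = -1.6 × (8.51 - 6.02) = -3.984%, loss ≈ 18399 × 3.984/100 ≈ 733.
Year 2012: gap = -1.6 × (9.78 - 6.02) = -6.016%, loss ≈ 18399 × 6.016/100 ≈ 1107.
Year 2013: gap = -1.6 × (9.57 - 6.02) = -5.68%, loss ≈ 18399 × 5.68/100 ≈ 1045.
Total lost output = 1292 + 733 + 1107 + 1045 = 4177 billion.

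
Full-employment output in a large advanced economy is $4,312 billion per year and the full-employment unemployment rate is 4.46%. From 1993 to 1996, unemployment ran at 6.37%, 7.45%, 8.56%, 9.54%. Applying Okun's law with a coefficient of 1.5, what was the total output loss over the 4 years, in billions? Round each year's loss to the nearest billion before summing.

$911 billion

Year 1993: gap = -1.5 × (6.37 - 4.46) = -2.865%, loss ≈ 4312 × 2.865/100 ≈ 124.
Year 1994: gap = -1.5 × (7.45 - 4.46) = -4.485%, loss ≈ 4312 × 4.485/100 ≈ 193.
Year 1995: gap = -1.5 × (8.56 - 4.46) = -6.15%, loss ≈ 4312 × 6.15/100 ≈ 265.
Year 1996: gap = -1.5 × (9.54 - 4.46) = -7.62%, loss ≈ 4312 × 7.62/100 ≈ 329.
Total lost output = 124 + 193 + 265 + 329 = 911 billion.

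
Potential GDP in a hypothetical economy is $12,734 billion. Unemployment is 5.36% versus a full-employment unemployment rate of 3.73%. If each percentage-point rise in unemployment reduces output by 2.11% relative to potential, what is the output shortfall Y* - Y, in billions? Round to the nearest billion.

$438 billion

Output gap = -2.11 × (5.36 - 3.73) = -2.11 × 1.63 = -3.4393%.
Actual GDP ≈ 12734 × 0.965607 ≈ 12296 billion, so the shortfall is 12734 - 12296 = 438 billion.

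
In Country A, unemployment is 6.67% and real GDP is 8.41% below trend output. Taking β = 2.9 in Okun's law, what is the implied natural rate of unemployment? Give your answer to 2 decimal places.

From Okun's law, u - u* = -(output gap)/β = -(-8.41)/2.9 = 2.9 points.
So u* = 6.67 - 2.9 = 3.77%.

3.77%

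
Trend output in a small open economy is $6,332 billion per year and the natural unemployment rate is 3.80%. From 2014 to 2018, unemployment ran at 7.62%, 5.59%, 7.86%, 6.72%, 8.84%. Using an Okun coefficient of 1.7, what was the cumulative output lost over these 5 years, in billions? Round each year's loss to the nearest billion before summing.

Year 2014: gap = -1.7 × (7.62 - 3.8) = -6.494%, loss ≈ 6332 × 6.494/100 ≈ 411.
Year 2015: gap = -1.7 × (5.59 - 3.8) = -3.043%, loss ≈ 6332 × 3.043/100 ≈ 193.
Year 2016: gap = -1.7 × (7.86 - 3.8) = -6.902%, loss ≈ 6332 × 6.902/100 ≈ 437.
Year 2017: gap = -1.7 × (6.72 - 3.8) = -4.964%, loss ≈ 6332 × 4.964/100 ≈ 314.
Year 2018: gap = -1.7 × (8.84 - 3.8) = -8.568%, loss ≈ 6332 × 8.568/100 ≈ 543.
Total lost output = 411 + 193 + 437 + 314 + 543 = 1898 billion.

$1,898 billion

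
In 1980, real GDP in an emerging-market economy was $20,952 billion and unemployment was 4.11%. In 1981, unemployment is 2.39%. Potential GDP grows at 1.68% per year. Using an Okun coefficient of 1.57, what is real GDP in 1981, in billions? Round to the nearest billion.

$21,870 billion

Δu = 2.39 - 4.11 = -1.72 points.
Okun's law (growth form): g_Y = g_Y* - β × Δu = 1.68 - 1.57 × (-1.72) = 1.68 + 2.7004 = 4.3804%.
Real GDP in the next year = 20952 × (1 + 4.3804/100) = 20952 × 1.043804 ≈ 21870 billion.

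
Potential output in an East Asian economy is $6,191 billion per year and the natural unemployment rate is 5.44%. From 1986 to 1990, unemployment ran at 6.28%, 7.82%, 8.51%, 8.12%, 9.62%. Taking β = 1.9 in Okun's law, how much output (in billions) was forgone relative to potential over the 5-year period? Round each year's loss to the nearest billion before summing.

Year 1986: gap = -1.9 × (6.28 - 5.44) = -1.596%, loss ≈ 6191 × 1.596/100 ≈ 99.
Year 1987: gap = -1.9 × (7.82 - 5.44) = -4.522%, loss ≈ 6191 × 4.522/100 ≈ 280.
Year 1988: gap = -1.9 × (8.51 - 5.44) = -5.833%, loss ≈ 6191 × 5.833/100 ≈ 361.
Year 1989: gap = -1.9 × (8.12 - 5.44) = -5.092%, loss ≈ 6191 × 5.092/100 ≈ 315.
Year 1990: gap = -1.9 × (9.62 - 5.44) = -7.942%, loss ≈ 6191 × 7.942/100 ≈ 492.
Total lost output = 99 + 280 + 361 + 315 + 492 = 1547 billion.

$1,547 billion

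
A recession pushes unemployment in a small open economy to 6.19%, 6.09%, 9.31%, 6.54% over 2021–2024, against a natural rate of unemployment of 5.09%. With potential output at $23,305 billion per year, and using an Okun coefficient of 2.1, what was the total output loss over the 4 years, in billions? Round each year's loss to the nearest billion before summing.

$3,802 billion

Year 2021: gap = -2.1 × (6.19 - 5.09) = -2.31%, loss ≈ 23305 × 2.31/100 ≈ 538.
Year 2022: gap = -2.1 × (6.09 - 5.09) = -2.1%, loss ≈ 23305 × 2.1/100 ≈ 489.
Year 2023: gap = -2.1 × (9.31 - 5.09) = -8.862%, loss ≈ 23305 × 8.862/100 ≈ 2065.
Year 2024: gap = -2.1 × (6.54 - 5.09) = -3.045%, loss ≈ 23305 × 3.045/100 ≈ 710.
Total lost output = 538 + 489 + 2065 + 710 = 3802 billion.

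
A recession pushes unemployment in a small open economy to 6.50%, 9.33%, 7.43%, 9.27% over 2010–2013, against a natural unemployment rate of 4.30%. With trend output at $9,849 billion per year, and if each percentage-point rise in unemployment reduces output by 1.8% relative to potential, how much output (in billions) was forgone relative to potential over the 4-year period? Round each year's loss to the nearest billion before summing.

Year 2010: gap = -1.8 × (6.5 - 4.3) = -3.96%, loss ≈ 9849 × 3.96/100 ≈ 390.
Year 2011: gap = -1.8 × (9.33 - 4.3) = -9.054%, loss ≈ 9849 × 9.054/100 ≈ 892.
Year 2012: gap = -1.8 × (7.43 - 4.3) = -5.634%, loss ≈ 9849 × 5.634/100 ≈ 555.
Year 2013: gap = -1.8 × (9.27 - 4.3) = -8.946%, loss ≈ 9849 × 8.946/100 ≈ 881.
Total lost output = 390 + 892 + 555 + 881 = 2718 billion.

$2,718 billion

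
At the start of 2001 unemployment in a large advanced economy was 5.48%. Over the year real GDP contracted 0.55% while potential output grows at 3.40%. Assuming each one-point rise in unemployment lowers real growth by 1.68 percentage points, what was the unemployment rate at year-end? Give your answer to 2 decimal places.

7.83%

Growth-rate Okun's law: g_Y = g_Y* - β × Δu, so Δu = (g_Y* - g_Y)/β.
Δu = (3.4 + 0.55)/1.68 = 3.95/1.68 = 2.35 percentage points.
Year-end unemployment = 5.48 + 2.35 = 7.83%.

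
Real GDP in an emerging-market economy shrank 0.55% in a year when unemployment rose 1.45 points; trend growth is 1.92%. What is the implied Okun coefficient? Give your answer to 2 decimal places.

β ≈ 1.70

Growth form: g_Y = g_Y* - β × Δu, so β = (g_Y* - g_Y)/Δu.
β = (1.92 + 0.55)/1.45 = 2.47/1.45 = 1.70.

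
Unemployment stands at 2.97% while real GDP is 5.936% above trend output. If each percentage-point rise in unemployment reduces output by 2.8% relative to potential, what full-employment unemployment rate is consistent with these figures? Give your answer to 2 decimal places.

5.09%

From Okun's law, u - u* = -(output gap)/β = -(5.936)/2.8 = -2.12 points.
So u* = 2.97 + 2.12 = 5.09%.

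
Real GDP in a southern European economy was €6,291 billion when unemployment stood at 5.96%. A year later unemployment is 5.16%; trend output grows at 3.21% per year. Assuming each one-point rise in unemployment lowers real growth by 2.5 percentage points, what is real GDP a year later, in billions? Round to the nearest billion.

€6,619 billion

Δu = 5.16 - 5.96 = -0.8 points.
Okun's law (growth form): g_Y = g_Y* - β × Δu = 3.21 - 2.5 × (-0.80) = 3.21 + 2 = 5.21%.
Real GDP in the next year = 6291 × (1 + 5.21/100) = 6291 × 1.0521 ≈ 6619 billion.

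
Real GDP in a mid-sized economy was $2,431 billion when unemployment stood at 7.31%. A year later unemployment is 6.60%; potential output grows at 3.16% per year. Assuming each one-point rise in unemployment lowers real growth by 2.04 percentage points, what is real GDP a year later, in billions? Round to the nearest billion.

Δu = 6.6 - 7.31 = -0.71 points.
Okun's law (growth form): g_Y = g_Y* - β × Δu = 3.16 - 2.04 × (-0.71) = 3.16 + 1.4484 = 4.6084%.
Real GDP in the next year = 2431 × (1 + 4.6084/100) = 2431 × 1.046084 ≈ 2543 billion.

$2,543 billion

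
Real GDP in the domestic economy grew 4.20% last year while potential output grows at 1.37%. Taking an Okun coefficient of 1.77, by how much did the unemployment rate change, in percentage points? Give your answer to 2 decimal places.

-1.60 percentage points

Growth-rate Okun's law: g_Y = g_Y* - β × Δu, so Δu = (g_Y* - g_Y)/β.
Δu = (1.37 - 4.2)/1.77 = -2.83/1.77 = -1.60 percentage points.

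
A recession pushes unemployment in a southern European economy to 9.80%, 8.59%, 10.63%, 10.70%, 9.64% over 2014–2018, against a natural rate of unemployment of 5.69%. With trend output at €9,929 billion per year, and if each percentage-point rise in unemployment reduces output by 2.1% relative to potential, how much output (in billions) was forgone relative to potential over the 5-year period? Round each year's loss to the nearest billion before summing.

Year 2014: gap = -2.1 × (9.8 - 5.69) = -8.631%, loss ≈ 9929 × 8.631/100 ≈ 857.
Year 2015: gap = -2.1 × (8.59 - 5.69) = -6.09%, loss ≈ 9929 × 6.09/100 ≈ 605.
Year 2016: gap = -2.1 × (10.63 - 5.69) = -10.374%, loss ≈ 9929 × 10.374/100 ≈ 1030.
Year 2017: gap = -2.1 × (10.7 - 5.69) = -10.521%, loss ≈ 9929 × 10.521/100 ≈ 1045.
Year 2018: gap = -2.1 × (9.64 - 5.69) = -8.295%, loss ≈ 9929 × 8.295/100 ≈ 824.
Total lost output = 857 + 605 + 1030 + 1045 + 824 = 4361 billion.

€4,361 billion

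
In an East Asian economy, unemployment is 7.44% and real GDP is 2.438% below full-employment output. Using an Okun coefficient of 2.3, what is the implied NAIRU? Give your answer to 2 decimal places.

From Okun's law, u - u* = -(output gap)/β = -(-2.438)/2.3 = 1.06 points.
So u* = 7.44 - 1.06 = 6.38%.

6.38%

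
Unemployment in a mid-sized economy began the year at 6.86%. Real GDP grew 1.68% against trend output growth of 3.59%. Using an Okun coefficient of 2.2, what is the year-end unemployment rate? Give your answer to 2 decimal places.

Growth-rate Okun's law: g_Y = g_Y* - β × Δu, so Δu = (g_Y* - g_Y)/β.
Δu = (3.59 - 1.68)/2.2 = 1.91/2.2 = 0.87 percentage points.
Year-end unemployment = 6.86 + 0.87 = 7.73%.

7.73%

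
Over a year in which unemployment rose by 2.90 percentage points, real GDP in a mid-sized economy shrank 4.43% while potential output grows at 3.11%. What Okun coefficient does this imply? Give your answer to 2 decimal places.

Growth form: g_Y = g_Y* - β × Δu, so β = (g_Y* - g_Y)/Δu.
β = (3.11 + 4.43)/2.90 = 7.54/2.90 = 2.60.

β ≈ 2.60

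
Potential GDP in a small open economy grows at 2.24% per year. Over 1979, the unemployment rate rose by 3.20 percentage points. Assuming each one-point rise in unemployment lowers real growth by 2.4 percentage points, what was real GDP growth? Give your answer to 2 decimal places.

-5.44%

Growth-rate Okun's law: g_Y = g_Y* - β × Δu.
g_Y = 2.24 - 2.4 × (3.20) = 2.24 - 7.68 = -5.44%, i.e. -5.44% to 2 d.p.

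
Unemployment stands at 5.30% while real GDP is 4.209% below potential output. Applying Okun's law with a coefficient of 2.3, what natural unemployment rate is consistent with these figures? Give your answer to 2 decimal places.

From Okun's law, u - u* = -(output gap)/β = -(-4.209)/2.3 = 1.83 points.
So u* = 5.3 - 1.83 = 3.47%.

3.47%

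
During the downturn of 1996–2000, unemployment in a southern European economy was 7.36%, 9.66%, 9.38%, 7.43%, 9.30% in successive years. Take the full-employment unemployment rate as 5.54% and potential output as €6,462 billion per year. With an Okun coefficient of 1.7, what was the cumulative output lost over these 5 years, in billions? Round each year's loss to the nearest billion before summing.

Year 1996: gap = -1.7 × (7.36 - 5.54) = -3.094%, loss ≈ 6462 × 3.094/100 ≈ 200.
Year 1997: gap = -1.7 × (9.66 - 5.54) = -7.004%, loss ≈ 6462 × 7.004/100 ≈ 453.
Year 1998: gap = -1.7 × (9.38 - 5.54) = -6.528%, loss ≈ 6462 × 6.528/100 ≈ 422.
Year 1999: gap = -1.7 × (7.43 - 5.54) = -3.213%, loss ≈ 6462 × 3.213/100 ≈ 208.
Year 2000: gap = -1.7 × (9.3 - 5.54) = -6.392%, loss ≈ 6462 × 6.392/100 ≈ 413.
Total lost output = 200 + 453 + 422 + 208 + 413 = 1696 billion.

€1,696 billion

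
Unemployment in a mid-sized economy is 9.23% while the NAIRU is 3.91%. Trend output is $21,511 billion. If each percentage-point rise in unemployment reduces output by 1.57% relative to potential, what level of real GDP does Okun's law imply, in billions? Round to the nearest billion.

Unemployment gap = 9.23 - 3.91 = 5.32 points, so the output gap is -1.57 × 5.32 = -8.3524%.
Actual GDP = 21511 × (1 - 8.3524/100) = 21511 × 0.916476 ≈ 19714 billion.

$19,714 billion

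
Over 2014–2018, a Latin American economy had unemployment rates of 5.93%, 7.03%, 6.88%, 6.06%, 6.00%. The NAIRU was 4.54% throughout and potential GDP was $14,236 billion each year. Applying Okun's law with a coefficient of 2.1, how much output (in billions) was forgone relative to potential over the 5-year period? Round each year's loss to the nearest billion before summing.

$2,750 billion

Year 2014: gap = -2.1 × (5.93 - 4.54) = -2.919%, loss ≈ 14236 × 2.919/100 ≈ 416.
Year 2015: gap = -2.1 × (7.03 - 4.54) = -5.229%, loss ≈ 14236 × 5.229/100 ≈ 744.
Year 2016: gap = -2.1 × (6.88 - 4.54) = -4.914%, loss ≈ 14236 × 4.914/100 ≈ 700.
Year 2017: gap = -2.1 × (6.06 - 4.54) = -3.192%, loss ≈ 14236 × 3.192/100 ≈ 454.
Year 2018: gap = -2.1 × (6 - 4.54) = -3.066%, loss ≈ 14236 × 3.066/100 ≈ 436.
Total lost output = 416 + 744 + 700 + 454 + 436 = 2750 billion.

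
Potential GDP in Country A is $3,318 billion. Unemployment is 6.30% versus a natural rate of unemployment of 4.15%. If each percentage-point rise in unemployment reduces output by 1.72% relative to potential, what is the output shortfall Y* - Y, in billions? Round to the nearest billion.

$123 billion

Output gap = -1.72 × (6.3 - 4.15) = -1.72 × 2.15 = -3.698%.
Actual GDP ≈ 3318 × 0.96302 ≈ 3195 billion, so the shortfall is 3318 - 3195 = 123 billion.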